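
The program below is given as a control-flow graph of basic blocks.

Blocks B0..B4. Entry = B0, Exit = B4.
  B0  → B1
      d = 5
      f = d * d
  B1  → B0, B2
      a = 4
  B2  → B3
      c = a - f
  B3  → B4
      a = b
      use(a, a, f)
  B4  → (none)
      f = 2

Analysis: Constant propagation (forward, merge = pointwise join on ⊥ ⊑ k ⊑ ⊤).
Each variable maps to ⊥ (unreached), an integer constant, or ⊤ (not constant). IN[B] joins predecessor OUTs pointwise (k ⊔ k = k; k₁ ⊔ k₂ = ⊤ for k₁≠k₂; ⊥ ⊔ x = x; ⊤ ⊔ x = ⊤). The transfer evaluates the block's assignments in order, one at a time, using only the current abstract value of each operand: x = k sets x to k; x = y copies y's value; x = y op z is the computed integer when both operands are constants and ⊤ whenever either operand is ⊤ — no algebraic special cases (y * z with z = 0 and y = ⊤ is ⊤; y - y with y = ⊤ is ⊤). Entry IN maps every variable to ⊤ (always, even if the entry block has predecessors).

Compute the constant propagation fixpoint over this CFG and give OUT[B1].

Answer: {a: 4, b: ⊤, c: ⊤, d: 5, e: ⊤, f: 25}

Working:
Per-block solution:
  B0:   IN=(all ⊤)   OUT={d:5, f:25; rest ⊤}
  B1:   IN={d:5, f:25; rest ⊤}   OUT={a:4, d:5, f:25; rest ⊤}
  B2:   IN={a:4, d:5, f:25; rest ⊤}   OUT={a:4, c:-21, d:5, f:25; rest ⊤}
  B3:   IN={a:4, c:-21, d:5, f:25; rest ⊤}   OUT={c:-21, d:5, f:25; rest ⊤}
  B4:   IN={c:-21, d:5, f:25; rest ⊤}   OUT={c:-21, d:5, f:2; rest ⊤}

Merge at B1: IN[B1] = OUT[B0] = {a: ⊤, b: ⊤, c: ⊤, d: 5, e: ⊤, f: 25}
Applying B1's transfer function to that IN value gives OUT[B1] (row B1 above).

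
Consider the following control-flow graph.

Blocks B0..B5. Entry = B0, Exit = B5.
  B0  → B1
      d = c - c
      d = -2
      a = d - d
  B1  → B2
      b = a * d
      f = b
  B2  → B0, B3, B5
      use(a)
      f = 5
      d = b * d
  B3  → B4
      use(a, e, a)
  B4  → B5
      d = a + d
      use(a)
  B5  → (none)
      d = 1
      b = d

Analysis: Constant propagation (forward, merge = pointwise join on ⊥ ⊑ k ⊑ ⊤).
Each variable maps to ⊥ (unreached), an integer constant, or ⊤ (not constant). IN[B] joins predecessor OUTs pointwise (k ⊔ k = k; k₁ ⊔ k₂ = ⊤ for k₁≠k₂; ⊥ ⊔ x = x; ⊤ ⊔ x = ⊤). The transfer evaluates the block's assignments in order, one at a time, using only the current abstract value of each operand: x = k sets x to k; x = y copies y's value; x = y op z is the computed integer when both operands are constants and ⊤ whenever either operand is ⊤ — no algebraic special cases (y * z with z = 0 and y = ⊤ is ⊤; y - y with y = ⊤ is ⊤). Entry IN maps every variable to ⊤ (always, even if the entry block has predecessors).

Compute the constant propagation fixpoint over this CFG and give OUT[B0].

Answer: {a: 0, b: ⊤, c: ⊤, d: -2, e: ⊤, f: ⊤}

Trace:
Per-block solution:
  B0:  IN=(all ⊤)  OUT={a:0, d:-2; rest ⊤}
  B1:  IN={a:0, d:-2; rest ⊤}  OUT={a:0, b:0, d:-2, f:0; rest ⊤}
  B2:  IN={a:0, b:0, d:-2, f:0; rest ⊤}  OUT={a:0, b:0, d:0, f:5; rest ⊤}
  B3:  IN={a:0, b:0, d:0, f:5; rest ⊤}  OUT={a:0, b:0, d:0, f:5; rest ⊤}
  B4:  IN={a:0, b:0, d:0, f:5; rest ⊤}  OUT={a:0, b:0, d:0, f:5; rest ⊤}
  B5:  IN={a:0, b:0, d:0, f:5; rest ⊤}  OUT={a:0, b:1, d:1, f:5; rest ⊤}

Merge at B0 (entry node, so the boundary value (all ⊤) is joined with the incoming edge(s)): IN[B0] = (all ⊤) ⊔ OUT[B2] = {a: ⊤, b: ⊤, c: ⊤, d: ⊤, e: ⊤, f: ⊤}
Applying B0's transfer function to that IN value gives OUT[B0] (row B0 above).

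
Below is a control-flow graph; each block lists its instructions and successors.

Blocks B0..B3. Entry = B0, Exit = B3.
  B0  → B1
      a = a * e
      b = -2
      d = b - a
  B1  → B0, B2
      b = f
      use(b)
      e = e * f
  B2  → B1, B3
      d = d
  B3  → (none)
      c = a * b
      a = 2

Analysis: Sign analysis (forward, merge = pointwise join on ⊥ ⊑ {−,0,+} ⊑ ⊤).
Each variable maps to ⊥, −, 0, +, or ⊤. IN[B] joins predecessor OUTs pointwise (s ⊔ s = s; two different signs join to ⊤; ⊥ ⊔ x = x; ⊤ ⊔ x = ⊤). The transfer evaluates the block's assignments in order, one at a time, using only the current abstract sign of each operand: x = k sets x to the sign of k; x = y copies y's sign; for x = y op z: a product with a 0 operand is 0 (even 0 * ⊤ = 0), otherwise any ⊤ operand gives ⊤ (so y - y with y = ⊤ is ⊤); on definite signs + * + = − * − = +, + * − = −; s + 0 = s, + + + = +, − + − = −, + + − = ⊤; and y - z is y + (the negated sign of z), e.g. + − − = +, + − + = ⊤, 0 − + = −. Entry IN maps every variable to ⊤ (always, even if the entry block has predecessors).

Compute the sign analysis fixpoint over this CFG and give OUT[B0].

Answer: {a: ⊤, b: -, c: ⊤, d: ⊤, e: ⊤, f: ⊤}

Working:
Per-block solution:
  B0:  IN=(all ⊤)  OUT={b:-; rest ⊤}
  B1:  IN=(all ⊤)  OUT=(all ⊤)
  B2:  IN=(all ⊤)  OUT=(all ⊤)
  B3:  IN=(all ⊤)  OUT={a:+; rest ⊤}

Merge at B0 (entry node, so the boundary value (all ⊤) is joined with the incoming edge(s)): IN[B0] = (all ⊤) ⊔ OUT[B1] = {a: ⊤, b: ⊤, c: ⊤, d: ⊤, e: ⊤, f: ⊤}
Applying B0's transfer function to that IN value gives OUT[B0] (row B0 above).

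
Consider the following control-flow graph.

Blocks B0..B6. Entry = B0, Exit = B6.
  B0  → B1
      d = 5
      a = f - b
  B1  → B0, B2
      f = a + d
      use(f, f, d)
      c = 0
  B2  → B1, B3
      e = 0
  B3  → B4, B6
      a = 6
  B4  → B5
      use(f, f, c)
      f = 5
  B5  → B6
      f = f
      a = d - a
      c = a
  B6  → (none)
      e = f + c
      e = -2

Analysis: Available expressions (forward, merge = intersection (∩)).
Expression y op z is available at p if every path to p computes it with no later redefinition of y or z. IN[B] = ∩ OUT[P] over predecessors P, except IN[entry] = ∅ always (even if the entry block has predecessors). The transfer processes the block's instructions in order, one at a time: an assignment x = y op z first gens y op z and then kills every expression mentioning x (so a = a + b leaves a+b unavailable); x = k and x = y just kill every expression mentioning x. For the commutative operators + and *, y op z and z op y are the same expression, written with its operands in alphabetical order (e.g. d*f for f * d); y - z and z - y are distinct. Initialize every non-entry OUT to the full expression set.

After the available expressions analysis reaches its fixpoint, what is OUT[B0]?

Answer: {f-b}

Trace:
Converged values:
  B0:   IN={}   OUT={f-b}
  B1:   IN={}   OUT={a+d}
  B2:   IN={a+d}   OUT={a+d}
  B3:   IN={a+d}   OUT={}
  B4:   IN={}   OUT={}
  B5:   IN={}   OUT={}
  B6:   IN={}   OUT={c+f}

Merge at B0 (entry node, so the boundary value {} is joined with the incoming edge(s)): IN[B0] = {} ∩ OUT[B1] = {}
Applying B0's transfer function to that IN value gives OUT[B0] (row B0 above).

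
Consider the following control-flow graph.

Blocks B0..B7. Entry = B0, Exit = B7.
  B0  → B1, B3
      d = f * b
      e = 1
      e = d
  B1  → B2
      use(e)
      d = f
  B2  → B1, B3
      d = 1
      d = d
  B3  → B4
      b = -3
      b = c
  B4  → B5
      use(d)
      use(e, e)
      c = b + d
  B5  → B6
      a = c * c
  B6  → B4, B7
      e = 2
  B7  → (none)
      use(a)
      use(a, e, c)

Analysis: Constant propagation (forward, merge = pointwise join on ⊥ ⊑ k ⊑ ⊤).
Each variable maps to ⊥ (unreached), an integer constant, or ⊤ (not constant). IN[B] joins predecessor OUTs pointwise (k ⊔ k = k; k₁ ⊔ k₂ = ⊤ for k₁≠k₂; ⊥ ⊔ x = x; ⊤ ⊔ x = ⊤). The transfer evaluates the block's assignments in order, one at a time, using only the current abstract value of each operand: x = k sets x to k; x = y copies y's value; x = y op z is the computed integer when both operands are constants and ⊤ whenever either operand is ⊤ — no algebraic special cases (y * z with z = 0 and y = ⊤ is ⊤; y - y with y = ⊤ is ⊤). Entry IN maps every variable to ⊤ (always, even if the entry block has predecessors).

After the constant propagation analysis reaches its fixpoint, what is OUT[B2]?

Answer: {a: ⊤, b: ⊤, c: ⊤, d: 1, e: ⊤, f: ⊤}

Working:
Converged values:
  B0:  IN=(all ⊤)  OUT=(all ⊤)
  B1:  IN=(all ⊤)  OUT=(all ⊤)
  B2:  IN=(all ⊤)  OUT={d:1; rest ⊤}
  B3:  IN=(all ⊤)  OUT=(all ⊤)
  B4:  IN=(all ⊤)  OUT=(all ⊤)
  B5:  IN=(all ⊤)  OUT=(all ⊤)
  B6:  IN=(all ⊤)  OUT={e:2; rest ⊤}
  B7:  IN={e:2; rest ⊤}  OUT={e:2; rest ⊤}

Merge at B2: IN[B2] = OUT[B1] = {a: ⊤, b: ⊤, c: ⊤, d: ⊤, e: ⊤, f: ⊤}
Applying B2's transfer function to that IN value gives OUT[B2] (row B2 above).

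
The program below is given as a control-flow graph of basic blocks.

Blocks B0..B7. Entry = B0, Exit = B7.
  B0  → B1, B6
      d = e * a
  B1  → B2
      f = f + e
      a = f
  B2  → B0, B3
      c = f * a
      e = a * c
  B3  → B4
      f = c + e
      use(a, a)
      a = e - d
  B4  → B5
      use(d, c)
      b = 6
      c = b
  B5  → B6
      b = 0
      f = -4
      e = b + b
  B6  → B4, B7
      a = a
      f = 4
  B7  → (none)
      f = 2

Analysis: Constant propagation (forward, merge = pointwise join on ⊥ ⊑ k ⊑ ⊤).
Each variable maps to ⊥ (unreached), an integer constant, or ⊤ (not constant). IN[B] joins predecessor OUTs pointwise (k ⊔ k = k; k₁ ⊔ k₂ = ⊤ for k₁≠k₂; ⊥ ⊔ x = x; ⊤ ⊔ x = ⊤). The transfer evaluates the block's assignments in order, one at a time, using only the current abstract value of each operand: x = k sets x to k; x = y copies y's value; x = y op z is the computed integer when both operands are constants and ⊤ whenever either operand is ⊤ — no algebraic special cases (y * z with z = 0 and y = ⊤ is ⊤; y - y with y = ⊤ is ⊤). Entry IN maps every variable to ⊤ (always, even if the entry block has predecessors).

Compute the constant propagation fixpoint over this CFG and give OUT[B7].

Fixpoint table:
  B0: | IN=(all ⊤) | OUT=(all ⊤)
  B1: | IN=(all ⊤) | OUT=(all ⊤)
  B2: | IN=(all ⊤) | OUT=(all ⊤)
  B3: | IN=(all ⊤) | OUT=(all ⊤)
  B4: | IN=(all ⊤) | OUT={b:6, c:6; rest ⊤}
  B5: | IN={b:6, c:6; rest ⊤} | OUT={b:0, c:6, e:0, f:-4; rest ⊤}
  B6: | IN=(all ⊤) | OUT={f:4; rest ⊤}
  B7: | IN={f:4; rest ⊤} | OUT={f:2; rest ⊤}

Merge at B7: IN[B7] = OUT[B6] = {a: ⊤, b: ⊤, c: ⊤, d: ⊤, e: ⊤, f: 4}
Applying B7's transfer function to that IN value gives OUT[B7] (row B7 above).

Answer: {a: ⊤, b: ⊤, c: ⊤, d: ⊤, e: ⊤, f: 2}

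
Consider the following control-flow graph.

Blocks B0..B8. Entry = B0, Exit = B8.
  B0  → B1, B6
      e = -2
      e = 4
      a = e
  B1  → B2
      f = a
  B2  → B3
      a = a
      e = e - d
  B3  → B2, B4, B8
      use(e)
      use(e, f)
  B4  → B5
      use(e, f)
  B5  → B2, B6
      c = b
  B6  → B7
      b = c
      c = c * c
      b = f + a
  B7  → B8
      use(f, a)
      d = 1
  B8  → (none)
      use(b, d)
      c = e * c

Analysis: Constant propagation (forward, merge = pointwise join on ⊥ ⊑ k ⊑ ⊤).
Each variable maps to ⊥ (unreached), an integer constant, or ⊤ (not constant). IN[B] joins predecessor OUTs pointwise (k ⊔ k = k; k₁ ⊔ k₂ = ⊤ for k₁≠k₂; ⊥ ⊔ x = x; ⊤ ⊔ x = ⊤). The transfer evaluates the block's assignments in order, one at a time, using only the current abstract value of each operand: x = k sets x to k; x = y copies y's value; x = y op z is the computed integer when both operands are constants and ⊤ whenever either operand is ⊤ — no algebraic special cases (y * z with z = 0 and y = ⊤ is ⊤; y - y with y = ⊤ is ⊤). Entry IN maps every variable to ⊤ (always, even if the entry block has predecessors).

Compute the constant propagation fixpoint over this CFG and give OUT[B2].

Converged values:
  B0: | IN=(all ⊤) | OUT={a:4, e:4; rest ⊤}
  B1: | IN={a:4, e:4; rest ⊤} | OUT={a:4, e:4, f:4; rest ⊤}
  B2: | IN={a:4, f:4; rest ⊤} | OUT={a:4, f:4; rest ⊤}
  B3: | IN={a:4, f:4; rest ⊤} | OUT={a:4, f:4; rest ⊤}
  B4: | IN={a:4, f:4; rest ⊤} | OUT={a:4, f:4; rest ⊤}
  B5: | IN={a:4, f:4; rest ⊤} | OUT={a:4, f:4; rest ⊤}
  B6: | IN={a:4; rest ⊤} | OUT={a:4; rest ⊤}
  B7: | IN={a:4; rest ⊤} | OUT={a:4, d:1; rest ⊤}
  B8: | IN={a:4; rest ⊤} | OUT={a:4; rest ⊤}

Merge at B2: IN[B2] = OUT[B1] ⊔ OUT[B3] ⊔ OUT[B5] = {a: 4, b: ⊤, c: ⊤, d: ⊤, e: ⊤, f: 4}
Applying B2's transfer function to that IN value gives OUT[B2] (row B2 above).

Answer: {a: 4, b: ⊤, c: ⊤, d: ⊤, e: ⊤, f: 4}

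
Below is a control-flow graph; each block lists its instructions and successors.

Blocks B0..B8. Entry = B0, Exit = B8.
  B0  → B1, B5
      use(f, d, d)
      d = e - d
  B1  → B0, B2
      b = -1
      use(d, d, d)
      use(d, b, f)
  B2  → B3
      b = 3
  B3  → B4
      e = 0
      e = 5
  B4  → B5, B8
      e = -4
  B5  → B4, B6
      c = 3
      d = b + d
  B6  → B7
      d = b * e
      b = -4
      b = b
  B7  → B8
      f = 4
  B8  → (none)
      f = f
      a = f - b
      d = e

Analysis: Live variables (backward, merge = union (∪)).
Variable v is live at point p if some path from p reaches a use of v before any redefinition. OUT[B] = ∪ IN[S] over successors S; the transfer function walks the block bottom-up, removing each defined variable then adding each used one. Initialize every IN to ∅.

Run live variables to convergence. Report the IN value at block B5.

Answer: {b, d, e, f}

Working:
Fixpoint table:
  B0: | IN={b, d, e, f} | OUT={b, d, e, f}
  B1: | IN={d, e, f} | OUT={b, d, e, f}
  B2: | IN={d, f} | OUT={b, d, f}
  B3: | IN={b, d, f} | OUT={b, d, f}
  B4: | IN={b, d, f} | OUT={b, d, e, f}
  B5: | IN={b, d, e, f} | OUT={b, d, e, f}
  B6: | IN={b, e} | OUT={b, e}
  B7: | IN={b, e} | OUT={b, e, f}
  B8: | IN={b, e, f} | OUT={}

Merge at B5: OUT[B5] = IN[B4] ⊔ IN[B6] = {b, d, e, f}
Applying B5's transfer function to that OUT value gives IN[B5] (row B5 above).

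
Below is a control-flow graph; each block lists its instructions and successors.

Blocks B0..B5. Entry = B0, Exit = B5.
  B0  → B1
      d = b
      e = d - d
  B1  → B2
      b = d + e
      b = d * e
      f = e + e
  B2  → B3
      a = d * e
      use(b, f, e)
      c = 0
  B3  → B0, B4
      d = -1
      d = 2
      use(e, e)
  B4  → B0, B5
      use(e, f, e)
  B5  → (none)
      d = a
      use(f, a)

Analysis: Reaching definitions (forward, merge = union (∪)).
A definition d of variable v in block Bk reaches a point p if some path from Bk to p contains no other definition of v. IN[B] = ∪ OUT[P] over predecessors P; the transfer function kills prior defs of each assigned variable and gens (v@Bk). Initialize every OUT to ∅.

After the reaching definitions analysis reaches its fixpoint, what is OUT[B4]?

Answer: {a@B2, b@B1, c@B2, d@B3, e@B0, f@B1}

Working:
Per-block solution:
  B0:  IN={a@B2, b@B1, c@B2, d@B3, e@B0, f@B1}  OUT={a@B2, b@B1, c@B2, d@B0, e@B0, f@B1}
  B1:  IN={a@B2, b@B1, c@B2, d@B0, e@B0, f@B1}  OUT={a@B2, b@B1, c@B2, d@B0, e@B0, f@B1}
  B2:  IN={a@B2, b@B1, c@B2, d@B0, e@B0, f@B1}  OUT={a@B2, b@B1, c@B2, d@B0, e@B0, f@B1}
  B3:  IN={a@B2, b@B1, c@B2, d@B0, e@B0, f@B1}  OUT={a@B2, b@B1, c@B2, d@B3, e@B0, f@B1}
  B4:  IN={a@B2, b@B1, c@B2, d@B3, e@B0, f@B1}  OUT={a@B2, b@B1, c@B2, d@B3, e@B0, f@B1}
  B5:  IN={a@B2, b@B1, c@B2, d@B3, e@B0, f@B1}  OUT={a@B2, b@B1, c@B2, d@B5, e@B0, f@B1}

Merge at B4: IN[B4] = OUT[B3] = {a@B2, b@B1, c@B2, d@B3, e@B0, f@B1}
Applying B4's transfer function to that IN value gives OUT[B4] (row B4 above).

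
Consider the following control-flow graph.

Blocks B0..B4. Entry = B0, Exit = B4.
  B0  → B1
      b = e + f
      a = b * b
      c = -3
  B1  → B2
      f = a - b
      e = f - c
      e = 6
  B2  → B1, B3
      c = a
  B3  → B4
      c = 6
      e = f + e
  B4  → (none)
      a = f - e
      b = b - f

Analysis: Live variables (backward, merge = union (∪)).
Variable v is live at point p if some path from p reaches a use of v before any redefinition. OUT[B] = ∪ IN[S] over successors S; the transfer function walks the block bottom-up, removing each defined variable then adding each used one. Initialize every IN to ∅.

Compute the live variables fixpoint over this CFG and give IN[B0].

Per-block solution:
  B0:  IN={e, f}  OUT={a, b, c}
  B1:  IN={a, b, c}  OUT={a, b, e, f}
  B2:  IN={a, b, e, f}  OUT={a, b, c, e, f}
  B3:  IN={b, e, f}  OUT={b, e, f}
  B4:  IN={b, e, f}  OUT={}

Merge at B0: OUT[B0] = IN[B1] = {a, b, c}
Applying B0's transfer function to that OUT value gives IN[B0] (row B0 above).

Answer: {e, f}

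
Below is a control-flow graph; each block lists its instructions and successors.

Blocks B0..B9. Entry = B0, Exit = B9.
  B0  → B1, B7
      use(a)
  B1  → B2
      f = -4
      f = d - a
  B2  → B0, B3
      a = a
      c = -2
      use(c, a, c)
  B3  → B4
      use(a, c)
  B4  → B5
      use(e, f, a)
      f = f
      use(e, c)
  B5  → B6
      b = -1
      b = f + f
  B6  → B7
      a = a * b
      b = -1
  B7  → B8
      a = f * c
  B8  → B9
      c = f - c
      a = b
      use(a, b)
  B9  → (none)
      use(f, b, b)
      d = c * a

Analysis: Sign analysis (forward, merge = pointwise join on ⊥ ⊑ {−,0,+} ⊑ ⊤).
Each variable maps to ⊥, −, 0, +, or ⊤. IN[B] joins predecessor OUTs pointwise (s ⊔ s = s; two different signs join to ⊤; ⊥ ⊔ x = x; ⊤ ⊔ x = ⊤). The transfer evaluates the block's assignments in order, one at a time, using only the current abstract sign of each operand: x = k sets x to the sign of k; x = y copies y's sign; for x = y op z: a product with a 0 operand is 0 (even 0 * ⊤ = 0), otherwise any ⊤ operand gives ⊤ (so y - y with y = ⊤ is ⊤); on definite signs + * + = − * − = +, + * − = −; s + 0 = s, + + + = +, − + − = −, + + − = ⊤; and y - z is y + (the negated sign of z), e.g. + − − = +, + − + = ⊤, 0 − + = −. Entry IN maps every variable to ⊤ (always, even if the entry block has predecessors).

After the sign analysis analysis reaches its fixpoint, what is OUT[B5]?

Per-block solution:
  B0: | IN=(all ⊤) | OUT=(all ⊤)
  B1: | IN=(all ⊤) | OUT=(all ⊤)
  B2: | IN=(all ⊤) | OUT={c:-; rest ⊤}
  B3: | IN={c:-; rest ⊤} | OUT={c:-; rest ⊤}
  B4: | IN={c:-; rest ⊤} | OUT={c:-; rest ⊤}
  B5: | IN={c:-; rest ⊤} | OUT={c:-; rest ⊤}
  B6: | IN={c:-; rest ⊤} | OUT={b:-, c:-; rest ⊤}
  B7: | IN=(all ⊤) | OUT=(all ⊤)
  B8: | IN=(all ⊤) | OUT=(all ⊤)
  B9: | IN=(all ⊤) | OUT=(all ⊤)

Merge at B5: IN[B5] = OUT[B4] = {a: ⊤, b: ⊤, c: -, d: ⊤, e: ⊤, f: ⊤}
Applying B5's transfer function to that IN value gives OUT[B5] (row B5 above).

Answer: {a: ⊤, b: ⊤, c: -, d: ⊤, e: ⊤, f: ⊤}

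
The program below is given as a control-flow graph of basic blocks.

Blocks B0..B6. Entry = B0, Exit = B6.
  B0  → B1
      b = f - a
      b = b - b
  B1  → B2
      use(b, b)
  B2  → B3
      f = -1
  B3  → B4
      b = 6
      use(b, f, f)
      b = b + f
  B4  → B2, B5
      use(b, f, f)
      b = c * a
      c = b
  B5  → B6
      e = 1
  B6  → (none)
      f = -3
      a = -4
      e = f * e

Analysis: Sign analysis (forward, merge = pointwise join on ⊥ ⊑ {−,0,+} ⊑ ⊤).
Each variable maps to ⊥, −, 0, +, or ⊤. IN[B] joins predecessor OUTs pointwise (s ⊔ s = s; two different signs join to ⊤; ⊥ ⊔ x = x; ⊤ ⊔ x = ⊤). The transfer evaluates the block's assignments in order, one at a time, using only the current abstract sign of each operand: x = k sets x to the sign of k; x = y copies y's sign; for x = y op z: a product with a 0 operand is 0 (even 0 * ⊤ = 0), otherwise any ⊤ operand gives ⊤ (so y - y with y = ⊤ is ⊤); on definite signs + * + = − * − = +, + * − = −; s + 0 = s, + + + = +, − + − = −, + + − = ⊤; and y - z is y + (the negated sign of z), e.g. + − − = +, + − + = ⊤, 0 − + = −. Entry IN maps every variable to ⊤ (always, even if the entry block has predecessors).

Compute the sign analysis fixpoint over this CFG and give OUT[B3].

Answer: {a: ⊤, b: ⊤, c: ⊤, d: ⊤, e: ⊤, f: -}

Trace:
Fixpoint table:
  B0: | IN=(all ⊤) | OUT=(all ⊤)
  B1: | IN=(all ⊤) | OUT=(all ⊤)
  B2: | IN=(all ⊤) | OUT={f:-; rest ⊤}
  B3: | IN={f:-; rest ⊤} | OUT={f:-; rest ⊤}
  B4: | IN={f:-; rest ⊤} | OUT={f:-; rest ⊤}
  B5: | IN={f:-; rest ⊤} | OUT={e:+, f:-; rest ⊤}
  B6: | IN={e:+, f:-; rest ⊤} | OUT={a:-, e:-, f:-; rest ⊤}

Merge at B3: IN[B3] = OUT[B2] = {a: ⊤, b: ⊤, c: ⊤, d: ⊤, e: ⊤, f: -}
Applying B3's transfer function to that IN value gives OUT[B3] (row B3 above).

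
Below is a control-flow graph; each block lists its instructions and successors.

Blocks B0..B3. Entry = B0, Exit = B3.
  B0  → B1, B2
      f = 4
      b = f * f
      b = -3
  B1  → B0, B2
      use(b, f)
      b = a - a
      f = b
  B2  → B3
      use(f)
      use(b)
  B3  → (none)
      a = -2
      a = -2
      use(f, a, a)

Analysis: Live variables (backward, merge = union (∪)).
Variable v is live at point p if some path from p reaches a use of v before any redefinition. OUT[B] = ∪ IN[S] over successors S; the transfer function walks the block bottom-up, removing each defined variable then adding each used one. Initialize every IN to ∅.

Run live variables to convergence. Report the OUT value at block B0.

Converged values:
  B0: | IN={a} | OUT={a, b, f}
  B1: | IN={a, b, f} | OUT={a, b, f}
  B2: | IN={b, f} | OUT={f}
  B3: | IN={f} | OUT={}

Merge at B0: OUT[B0] = IN[B1] ⊔ IN[B2] = {a, b, f}

Answer: {a, b, f}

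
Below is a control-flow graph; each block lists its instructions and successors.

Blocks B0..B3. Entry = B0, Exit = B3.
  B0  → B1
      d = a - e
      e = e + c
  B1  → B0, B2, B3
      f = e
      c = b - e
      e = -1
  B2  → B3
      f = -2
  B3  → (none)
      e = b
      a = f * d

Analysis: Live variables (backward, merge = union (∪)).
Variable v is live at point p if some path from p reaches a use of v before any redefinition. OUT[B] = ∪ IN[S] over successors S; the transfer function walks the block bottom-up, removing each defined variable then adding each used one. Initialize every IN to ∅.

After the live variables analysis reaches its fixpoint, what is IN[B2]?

Answer: {b, d}

Working:
Fixpoint table:
  B0:  IN={a, b, c, e}  OUT={a, b, d, e}
  B1:  IN={a, b, d, e}  OUT={a, b, c, d, e, f}
  B2:  IN={b, d}  OUT={b, d, f}
  B3:  IN={b, d, f}  OUT={}

Merge at B2: OUT[B2] = IN[B3] = {b, d, f}
Applying B2's transfer function to that OUT value gives IN[B2] (row B2 above).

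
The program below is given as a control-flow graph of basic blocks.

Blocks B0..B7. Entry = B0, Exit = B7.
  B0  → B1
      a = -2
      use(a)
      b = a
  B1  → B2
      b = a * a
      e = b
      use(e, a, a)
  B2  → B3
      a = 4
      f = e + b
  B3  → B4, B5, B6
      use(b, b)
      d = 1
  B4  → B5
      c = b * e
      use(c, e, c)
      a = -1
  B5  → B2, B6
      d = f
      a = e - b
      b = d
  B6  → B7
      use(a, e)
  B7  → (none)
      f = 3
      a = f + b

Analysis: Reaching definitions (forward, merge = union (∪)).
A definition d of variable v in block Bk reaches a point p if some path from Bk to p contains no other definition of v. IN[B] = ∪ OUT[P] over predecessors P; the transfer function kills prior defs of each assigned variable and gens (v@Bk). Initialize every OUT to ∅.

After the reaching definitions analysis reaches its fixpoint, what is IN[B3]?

Converged values:
  B0: | IN={} | OUT={a@B0, b@B0}
  B1: | IN={a@B0, b@B0} | OUT={a@B0, b@B1, e@B1}
  B2: | IN={a@B0, a@B5, b@B1, b@B5, c@B4, d@B5, e@B1, f@B2} | OUT={a@B2, b@B1, b@B5, c@B4, d@B5, e@B1, f@B2}
  B3: | IN={a@B2, b@B1, b@B5, c@B4, d@B5, e@B1, f@B2} | OUT={a@B2, b@B1, b@B5, c@B4, d@B3, e@B1, f@B2}
  B4: | IN={a@B2, b@B1, b@B5, c@B4, d@B3, e@B1, f@B2} | OUT={a@B4, b@B1, b@B5, c@B4, d@B3, e@B1, f@B2}
  B5: | IN={a@B2, a@B4, b@B1, b@B5, c@B4, d@B3, e@B1, f@B2} | OUT={a@B5, b@B5, c@B4, d@B5, e@B1, f@B2}
  B6: | IN={a@B2, a@B5, b@B1, b@B5, c@B4, d@B3, d@B5, e@B1, f@B2} | OUT={a@B2, a@B5, b@B1, b@B5, c@B4, d@B3, d@B5, e@B1, f@B2}
  B7: | IN={a@B2, a@B5, b@B1, b@B5, c@B4, d@B3, d@B5, e@B1, f@B2} | OUT={a@B7, b@B1, b@B5, c@B4, d@B3, d@B5, e@B1, f@B7}

Merge at B3: IN[B3] = OUT[B2] = {a@B2, b@B1, b@B5, c@B4, d@B5, e@B1, f@B2}

Answer: {a@B2, b@B1, b@B5, c@B4, d@B5, e@B1, f@B2}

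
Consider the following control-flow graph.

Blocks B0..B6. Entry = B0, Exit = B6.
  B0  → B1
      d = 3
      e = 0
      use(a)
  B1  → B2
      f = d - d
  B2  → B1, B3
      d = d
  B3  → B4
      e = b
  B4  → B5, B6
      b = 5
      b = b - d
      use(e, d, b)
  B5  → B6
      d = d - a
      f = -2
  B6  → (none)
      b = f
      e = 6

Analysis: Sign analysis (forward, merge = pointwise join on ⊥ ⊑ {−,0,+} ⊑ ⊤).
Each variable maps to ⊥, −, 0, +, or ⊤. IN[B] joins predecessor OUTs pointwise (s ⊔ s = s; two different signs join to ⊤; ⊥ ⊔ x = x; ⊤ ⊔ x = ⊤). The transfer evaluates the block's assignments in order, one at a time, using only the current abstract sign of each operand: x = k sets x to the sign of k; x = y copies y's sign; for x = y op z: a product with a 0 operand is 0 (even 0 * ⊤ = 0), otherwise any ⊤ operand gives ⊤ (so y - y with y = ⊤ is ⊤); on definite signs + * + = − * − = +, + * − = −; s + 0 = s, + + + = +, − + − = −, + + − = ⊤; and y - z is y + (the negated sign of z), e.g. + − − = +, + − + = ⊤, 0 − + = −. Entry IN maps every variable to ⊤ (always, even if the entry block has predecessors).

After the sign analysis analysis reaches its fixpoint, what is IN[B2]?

Answer: {a: ⊤, b: ⊤, c: ⊤, d: +, e: 0, f: ⊤}

Working:
Per-block solution:
  B0:   IN=(all ⊤)   OUT={d:+, e:0; rest ⊤}
  B1:   IN={d:+, e:0; rest ⊤}   OUT={d:+, e:0; rest ⊤}
  B2:   IN={d:+, e:0; rest ⊤}   OUT={d:+, e:0; rest ⊤}
  B3:   IN={d:+, e:0; rest ⊤}   OUT={d:+; rest ⊤}
  B4:   IN={d:+; rest ⊤}   OUT={d:+; rest ⊤}
  B5:   IN={d:+; rest ⊤}   OUT={f:-; rest ⊤}
  B6:   IN=(all ⊤)   OUT={e:+; rest ⊤}

Merge at B2: IN[B2] = OUT[B1] = {a: ⊤, b: ⊤, c: ⊤, d: +, e: 0, f: ⊤}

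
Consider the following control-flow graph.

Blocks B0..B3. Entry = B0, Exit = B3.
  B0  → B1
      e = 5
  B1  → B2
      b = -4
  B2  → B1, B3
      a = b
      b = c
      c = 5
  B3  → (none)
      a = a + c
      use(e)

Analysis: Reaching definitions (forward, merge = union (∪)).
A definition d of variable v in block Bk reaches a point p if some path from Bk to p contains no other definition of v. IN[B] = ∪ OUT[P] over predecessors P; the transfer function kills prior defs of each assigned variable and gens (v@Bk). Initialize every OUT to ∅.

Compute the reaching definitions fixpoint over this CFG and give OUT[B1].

Fixpoint table:
  B0:  IN={}  OUT={e@B0}
  B1:  IN={a@B2, b@B2, c@B2, e@B0}  OUT={a@B2, b@B1, c@B2, e@B0}
  B2:  IN={a@B2, b@B1, c@B2, e@B0}  OUT={a@B2, b@B2, c@B2, e@B0}
  B3:  IN={a@B2, b@B2, c@B2, e@B0}  OUT={a@B3, b@B2, c@B2, e@B0}

Merge at B1: IN[B1] = OUT[B0] ⊔ OUT[B2] = {a@B2, b@B2, c@B2, e@B0}
Applying B1's transfer function to that IN value gives OUT[B1] (row B1 above).

Answer: {a@B2, b@B1, c@B2, e@B0}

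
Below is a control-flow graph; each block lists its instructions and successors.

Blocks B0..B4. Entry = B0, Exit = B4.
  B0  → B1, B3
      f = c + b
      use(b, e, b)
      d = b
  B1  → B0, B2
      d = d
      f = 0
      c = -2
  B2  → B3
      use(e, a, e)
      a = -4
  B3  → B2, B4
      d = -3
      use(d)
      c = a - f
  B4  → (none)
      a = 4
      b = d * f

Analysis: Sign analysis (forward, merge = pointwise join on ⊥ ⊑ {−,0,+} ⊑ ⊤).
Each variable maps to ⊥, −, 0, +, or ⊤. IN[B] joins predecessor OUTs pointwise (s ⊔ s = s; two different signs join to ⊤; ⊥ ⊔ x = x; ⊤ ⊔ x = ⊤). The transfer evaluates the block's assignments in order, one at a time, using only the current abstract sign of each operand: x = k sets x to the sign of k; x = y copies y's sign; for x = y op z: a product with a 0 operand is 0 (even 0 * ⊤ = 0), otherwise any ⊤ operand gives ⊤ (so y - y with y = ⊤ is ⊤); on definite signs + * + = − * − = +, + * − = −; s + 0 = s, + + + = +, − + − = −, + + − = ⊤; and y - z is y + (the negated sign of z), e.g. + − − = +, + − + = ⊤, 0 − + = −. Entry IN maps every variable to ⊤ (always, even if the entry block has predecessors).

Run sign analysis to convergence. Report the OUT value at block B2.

Answer: {a: -, b: ⊤, c: ⊤, d: ⊤, e: ⊤, f: ⊤}

Derivation:
Per-block solution:
  B0:   IN=(all ⊤)   OUT=(all ⊤)
  B1:   IN=(all ⊤)   OUT={c:-, f:0; rest ⊤}
  B2:   IN=(all ⊤)   OUT={a:-; rest ⊤}
  B3:   IN=(all ⊤)   OUT={d:-; rest ⊤}
  B4:   IN={d:-; rest ⊤}   OUT={a:+, d:-; rest ⊤}

Merge at B2: IN[B2] = OUT[B1] ⊔ OUT[B3] = {a: ⊤, b: ⊤, c: ⊤, d: ⊤, e: ⊤, f: ⊤}
Applying B2's transfer function to that IN value gives OUT[B2] (row B2 above).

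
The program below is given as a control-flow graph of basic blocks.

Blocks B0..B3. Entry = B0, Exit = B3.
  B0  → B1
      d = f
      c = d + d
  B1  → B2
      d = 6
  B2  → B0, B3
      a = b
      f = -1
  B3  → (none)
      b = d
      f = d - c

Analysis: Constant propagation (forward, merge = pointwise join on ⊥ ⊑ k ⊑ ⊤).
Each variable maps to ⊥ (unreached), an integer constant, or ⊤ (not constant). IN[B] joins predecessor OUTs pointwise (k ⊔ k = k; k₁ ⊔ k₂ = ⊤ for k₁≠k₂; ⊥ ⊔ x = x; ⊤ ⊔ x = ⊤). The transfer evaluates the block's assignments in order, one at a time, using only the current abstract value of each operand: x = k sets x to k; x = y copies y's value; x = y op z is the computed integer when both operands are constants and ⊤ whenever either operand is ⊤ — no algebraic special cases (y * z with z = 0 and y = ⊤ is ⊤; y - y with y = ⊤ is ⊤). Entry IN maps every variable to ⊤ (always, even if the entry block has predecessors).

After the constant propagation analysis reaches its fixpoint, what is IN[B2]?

Answer: {a: ⊤, b: ⊤, c: ⊤, d: 6, e: ⊤, f: ⊤}

Trace:
Per-block solution:
  B0:   IN=(all ⊤)   OUT=(all ⊤)
  B1:   IN=(all ⊤)   OUT={d:6; rest ⊤}
  B2:   IN={d:6; rest ⊤}   OUT={d:6, f:-1; rest ⊤}
  B3:   IN={d:6, f:-1; rest ⊤}   OUT={b:6, d:6; rest ⊤}

Merge at B2: IN[B2] = OUT[B1] = {a: ⊤, b: ⊤, c: ⊤, d: 6, e: ⊤, f: ⊤}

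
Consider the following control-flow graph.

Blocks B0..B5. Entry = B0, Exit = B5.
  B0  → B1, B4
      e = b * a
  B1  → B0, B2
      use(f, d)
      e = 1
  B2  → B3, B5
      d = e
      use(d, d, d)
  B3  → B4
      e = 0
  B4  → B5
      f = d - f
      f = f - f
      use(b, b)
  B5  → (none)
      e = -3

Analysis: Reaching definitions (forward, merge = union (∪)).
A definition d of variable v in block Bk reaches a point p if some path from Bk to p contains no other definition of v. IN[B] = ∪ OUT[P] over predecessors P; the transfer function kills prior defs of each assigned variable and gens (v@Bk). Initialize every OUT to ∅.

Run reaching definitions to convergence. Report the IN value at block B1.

Answer: {e@B0}

Derivation:
Per-block solution:
  B0:  IN={e@B1}  OUT={e@B0}
  B1:  IN={e@B0}  OUT={e@B1}
  B2:  IN={e@B1}  OUT={d@B2, e@B1}
  B3:  IN={d@B2, e@B1}  OUT={d@B2, e@B3}
  B4:  IN={d@B2, e@B0, e@B3}  OUT={d@B2, e@B0, e@B3, f@B4}
  B5:  IN={d@B2, e@B0, e@B1, e@B3, f@B4}  OUT={d@B2, e@B5, f@B4}

Merge at B1: IN[B1] = OUT[B0] = {e@B0}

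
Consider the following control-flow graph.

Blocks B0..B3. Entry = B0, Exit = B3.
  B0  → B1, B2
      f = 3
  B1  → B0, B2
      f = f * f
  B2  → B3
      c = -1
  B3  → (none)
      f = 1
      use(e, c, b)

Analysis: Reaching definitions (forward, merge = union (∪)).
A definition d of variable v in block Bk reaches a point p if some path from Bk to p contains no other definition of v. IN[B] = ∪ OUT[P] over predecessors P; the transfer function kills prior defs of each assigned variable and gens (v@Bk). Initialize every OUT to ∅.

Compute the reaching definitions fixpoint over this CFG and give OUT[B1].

Answer: {f@B1}

Derivation:
Converged values:
  B0:   IN={f@B1}   OUT={f@B0}
  B1:   IN={f@B0}   OUT={f@B1}
  B2:   IN={f@B0, f@B1}   OUT={c@B2, f@B0, f@B1}
  B3:   IN={c@B2, f@B0, f@B1}   OUT={c@B2, f@B3}

Merge at B1: IN[B1] = OUT[B0] = {f@B0}
Applying B1's transfer function to that IN value gives OUT[B1] (row B1 above).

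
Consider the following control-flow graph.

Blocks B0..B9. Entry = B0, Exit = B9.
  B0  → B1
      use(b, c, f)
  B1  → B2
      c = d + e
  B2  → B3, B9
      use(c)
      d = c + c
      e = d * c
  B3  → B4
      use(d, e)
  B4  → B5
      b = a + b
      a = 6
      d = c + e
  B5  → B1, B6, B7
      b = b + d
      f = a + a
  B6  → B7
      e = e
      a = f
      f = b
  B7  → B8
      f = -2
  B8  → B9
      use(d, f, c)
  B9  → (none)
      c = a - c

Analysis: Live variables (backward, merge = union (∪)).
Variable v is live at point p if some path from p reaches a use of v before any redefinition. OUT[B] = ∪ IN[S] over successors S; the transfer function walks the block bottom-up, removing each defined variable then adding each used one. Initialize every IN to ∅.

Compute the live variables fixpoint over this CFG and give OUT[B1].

Answer: {a, b, c}

Trace:
Fixpoint table:
  B0:   IN={a, b, c, d, e, f}   OUT={a, b, d, e}
  B1:   IN={a, b, d, e}   OUT={a, b, c}
  B2:   IN={a, b, c}   OUT={a, b, c, d, e}
  B3:   IN={a, b, c, d, e}   OUT={a, b, c, e}
  B4:   IN={a, b, c, e}   OUT={a, b, c, d, e}
  B5:   IN={a, b, c, d, e}   OUT={a, b, c, d, e, f}
  B6:   IN={b, c, d, e, f}   OUT={a, c, d}
  B7:   IN={a, c, d}   OUT={a, c, d, f}
  B8:   IN={a, c, d, f}   OUT={a, c}
  B9:   IN={a, c}   OUT={}

Merge at B1: OUT[B1] = IN[B2] = {a, b, c}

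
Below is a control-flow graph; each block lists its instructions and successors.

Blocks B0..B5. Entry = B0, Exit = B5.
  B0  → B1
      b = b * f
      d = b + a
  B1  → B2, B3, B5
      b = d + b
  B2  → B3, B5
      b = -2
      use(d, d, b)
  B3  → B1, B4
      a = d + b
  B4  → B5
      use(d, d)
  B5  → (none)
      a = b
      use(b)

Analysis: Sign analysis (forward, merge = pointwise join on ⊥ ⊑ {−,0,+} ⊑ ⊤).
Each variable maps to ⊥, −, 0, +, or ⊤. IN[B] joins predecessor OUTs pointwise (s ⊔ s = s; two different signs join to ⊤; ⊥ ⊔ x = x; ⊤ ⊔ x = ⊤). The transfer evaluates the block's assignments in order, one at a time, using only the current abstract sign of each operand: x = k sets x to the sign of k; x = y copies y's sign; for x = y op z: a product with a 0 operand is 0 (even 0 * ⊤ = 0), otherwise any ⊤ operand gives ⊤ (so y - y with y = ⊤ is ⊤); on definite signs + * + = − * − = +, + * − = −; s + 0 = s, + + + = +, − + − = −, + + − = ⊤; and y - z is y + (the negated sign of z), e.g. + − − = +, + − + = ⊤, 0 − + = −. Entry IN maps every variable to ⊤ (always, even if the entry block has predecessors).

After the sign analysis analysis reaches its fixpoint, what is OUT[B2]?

Answer: {a: ⊤, b: -, c: ⊤, d: ⊤, e: ⊤, f: ⊤}

Trace:
Fixpoint table:
  B0:   IN=(all ⊤)   OUT=(all ⊤)
  B1:   IN=(all ⊤)   OUT=(all ⊤)
  B2:   IN=(all ⊤)   OUT={b:-; rest ⊤}
  B3:   IN=(all ⊤)   OUT=(all ⊤)
  B4:   IN=(all ⊤)   OUT=(all ⊤)
  B5:   IN=(all ⊤)   OUT=(all ⊤)

Merge at B2: IN[B2] = OUT[B1] = {a: ⊤, b: ⊤, c: ⊤, d: ⊤, e: ⊤, f: ⊤}
Applying B2's transfer function to that IN value gives OUT[B2] (row B2 above).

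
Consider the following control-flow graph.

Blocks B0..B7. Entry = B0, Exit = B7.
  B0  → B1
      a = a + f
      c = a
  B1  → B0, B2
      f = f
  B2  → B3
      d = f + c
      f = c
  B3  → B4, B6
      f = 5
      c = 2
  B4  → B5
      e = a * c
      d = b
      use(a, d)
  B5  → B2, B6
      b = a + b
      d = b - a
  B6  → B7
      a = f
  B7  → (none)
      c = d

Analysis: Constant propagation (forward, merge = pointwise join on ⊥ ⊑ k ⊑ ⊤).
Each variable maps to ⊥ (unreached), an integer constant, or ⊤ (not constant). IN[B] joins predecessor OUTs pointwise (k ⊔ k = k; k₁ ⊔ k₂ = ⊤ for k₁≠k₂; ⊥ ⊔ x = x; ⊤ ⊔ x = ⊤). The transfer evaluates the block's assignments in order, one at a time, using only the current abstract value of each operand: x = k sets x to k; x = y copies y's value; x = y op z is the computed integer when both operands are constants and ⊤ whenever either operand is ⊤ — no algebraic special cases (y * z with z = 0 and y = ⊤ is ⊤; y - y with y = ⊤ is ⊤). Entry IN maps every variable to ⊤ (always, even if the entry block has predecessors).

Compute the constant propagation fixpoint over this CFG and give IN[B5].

Answer: {a: ⊤, b: ⊤, c: 2, d: ⊤, e: ⊤, f: 5}

Derivation:
Converged values:
  B0:   IN=(all ⊤)   OUT=(all ⊤)
  B1:   IN=(all ⊤)   OUT=(all ⊤)
  B2:   IN=(all ⊤)   OUT=(all ⊤)
  B3:   IN=(all ⊤)   OUT={c:2, f:5; rest ⊤}
  B4:   IN={c:2, f:5; rest ⊤}   OUT={c:2, f:5; rest ⊤}
  B5:   IN={c:2, f:5; rest ⊤}   OUT={c:2, f:5; rest ⊤}
  B6:   IN={c:2, f:5; rest ⊤}   OUT={a:5, c:2, f:5; rest ⊤}
  B7:   IN={a:5, c:2, f:5; rest ⊤}   OUT={a:5, f:5; rest ⊤}

Merge at B5: IN[B5] = OUT[B4] = {a: ⊤, b: ⊤, c: 2, d: ⊤, e: ⊤, f: 5}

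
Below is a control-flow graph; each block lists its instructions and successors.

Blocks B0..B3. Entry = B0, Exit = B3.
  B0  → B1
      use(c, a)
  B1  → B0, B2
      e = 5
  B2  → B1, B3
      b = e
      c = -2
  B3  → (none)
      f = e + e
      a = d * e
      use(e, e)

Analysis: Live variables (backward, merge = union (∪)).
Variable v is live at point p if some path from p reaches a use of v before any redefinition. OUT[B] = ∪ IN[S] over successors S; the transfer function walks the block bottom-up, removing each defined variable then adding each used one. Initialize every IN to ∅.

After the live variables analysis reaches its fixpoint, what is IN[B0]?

Per-block solution:
  B0:  IN={a, c, d}  OUT={a, c, d}
  B1:  IN={a, c, d}  OUT={a, c, d, e}
  B2:  IN={a, d, e}  OUT={a, c, d, e}
  B3:  IN={d, e}  OUT={}

Merge at B0: OUT[B0] = IN[B1] = {a, c, d}
Applying B0's transfer function to that OUT value gives IN[B0] (row B0 above).

Answer: {a, c, d}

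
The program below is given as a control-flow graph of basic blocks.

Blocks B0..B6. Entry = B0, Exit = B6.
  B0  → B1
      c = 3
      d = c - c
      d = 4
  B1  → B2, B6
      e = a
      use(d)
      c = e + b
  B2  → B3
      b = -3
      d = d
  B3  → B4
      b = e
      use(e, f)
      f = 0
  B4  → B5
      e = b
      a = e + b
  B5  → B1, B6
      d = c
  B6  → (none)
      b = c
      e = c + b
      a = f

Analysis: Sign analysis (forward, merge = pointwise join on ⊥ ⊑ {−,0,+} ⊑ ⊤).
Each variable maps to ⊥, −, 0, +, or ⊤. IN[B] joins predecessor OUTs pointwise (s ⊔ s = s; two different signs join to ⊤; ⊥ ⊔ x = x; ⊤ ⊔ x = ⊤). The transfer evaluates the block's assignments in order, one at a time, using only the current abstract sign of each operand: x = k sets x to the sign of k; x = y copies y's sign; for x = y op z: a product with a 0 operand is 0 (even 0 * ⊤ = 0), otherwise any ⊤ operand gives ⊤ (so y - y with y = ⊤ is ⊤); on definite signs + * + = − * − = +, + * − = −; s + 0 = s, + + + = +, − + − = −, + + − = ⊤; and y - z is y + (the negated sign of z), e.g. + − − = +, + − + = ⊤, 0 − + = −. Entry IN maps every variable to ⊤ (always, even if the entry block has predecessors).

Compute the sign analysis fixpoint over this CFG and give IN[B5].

Answer: {a: ⊤, b: ⊤, c: ⊤, d: ⊤, e: ⊤, f: 0}

Derivation:
Per-block solution:
  B0: | IN=(all ⊤) | OUT={c:+, d:+; rest ⊤}
  B1: | IN=(all ⊤) | OUT=(all ⊤)
  B2: | IN=(all ⊤) | OUT={b:-; rest ⊤}
  B3: | IN={b:-; rest ⊤} | OUT={f:0; rest ⊤}
  B4: | IN={f:0; rest ⊤} | OUT={f:0; rest ⊤}
  B5: | IN={f:0; rest ⊤} | OUT={f:0; rest ⊤}
  B6: | IN=(all ⊤) | OUT=(all ⊤)

Merge at B5: IN[B5] = OUT[B4] = {a: ⊤, b: ⊤, c: ⊤, d: ⊤, e: ⊤, f: 0}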